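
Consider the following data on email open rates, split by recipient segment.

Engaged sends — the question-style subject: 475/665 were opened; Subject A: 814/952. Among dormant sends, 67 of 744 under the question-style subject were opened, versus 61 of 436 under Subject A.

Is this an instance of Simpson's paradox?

Engaged: the question-style subject 475/665 = 71.4%, Subject A 814/952 = 85.5% → Subject A
Dormant: the question-style subject 67/744 = 9.0%, Subject A 61/436 = 14.0% → Subject A
Overall: the question-style subject 542/1409 = 38.5%, Subject A 875/1388 = 63.0% → Subject A
Subject A wins overall and in every recipient group — no reversal.

No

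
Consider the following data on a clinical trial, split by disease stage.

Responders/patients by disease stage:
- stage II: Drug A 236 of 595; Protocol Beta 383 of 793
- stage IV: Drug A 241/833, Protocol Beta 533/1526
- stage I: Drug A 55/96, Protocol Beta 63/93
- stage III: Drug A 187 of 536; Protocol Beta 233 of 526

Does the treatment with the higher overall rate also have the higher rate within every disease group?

Yes

Stage II: Drug A 236/595 = 39.7%, Protocol Beta 383/793 = 48.3% → Protocol Beta
Stage IV: Drug A 241/833 = 28.9%, Protocol Beta 533/1526 = 34.9% → Protocol Beta
Stage I: Drug A 55/96 = 57.3%, Protocol Beta 63/93 = 67.7% → Protocol Beta
Stage III: Drug A 187/536 = 34.9%, Protocol Beta 233/526 = 44.3% → Protocol Beta
Overall: Drug A 719/2060 = 34.9%, Protocol Beta 1212/2938 = 41.3% → Protocol Beta
Protocol Beta wins overall and in every disease group — no reversal.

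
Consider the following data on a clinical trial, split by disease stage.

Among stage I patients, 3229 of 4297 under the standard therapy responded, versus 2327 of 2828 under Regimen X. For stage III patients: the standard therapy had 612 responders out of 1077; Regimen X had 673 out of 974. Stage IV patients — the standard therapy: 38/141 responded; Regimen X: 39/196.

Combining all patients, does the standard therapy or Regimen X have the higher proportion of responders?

Regimen X

Stage I: the standard therapy 3229/4297 = 75.1%, Regimen X 2327/2828 = 82.3% → Regimen X
Stage III: the standard therapy 612/1077 = 56.8%, Regimen X 673/974 = 69.1% → Regimen X
Stage IV: the standard therapy 38/141 = 27.0%, Regimen X 39/196 = 19.9% → the standard therapy
Overall: the standard therapy 3879/5515 = 70.3%, Regimen X 3039/3998 = 76.0% → Regimen X
(Neither sweeps every disease group, but Regimen X has the higher pooled rate.)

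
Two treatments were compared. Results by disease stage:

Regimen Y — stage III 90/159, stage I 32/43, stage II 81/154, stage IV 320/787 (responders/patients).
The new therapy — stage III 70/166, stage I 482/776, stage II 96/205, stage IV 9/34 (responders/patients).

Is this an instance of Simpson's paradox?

Stage III: Regimen Y 90/159 = 56.6%, the new therapy 70/166 = 42.2% → Regimen Y
Stage I: Regimen Y 32/43 = 74.4%, the new therapy 482/776 = 62.1% → Regimen Y
Stage II: Regimen Y 81/154 = 52.6%, the new therapy 96/205 = 46.8% → Regimen Y
Stage IV: Regimen Y 320/787 = 40.7%, the new therapy 9/34 = 26.5% → Regimen Y
Overall: Regimen Y 523/1143 = 45.8%, the new therapy 657/1181 = 55.6% → the new therapy
Regimen Y wins each disease group but the new therapy wins overall — the comparison reverses. Regimen Y's patients skew toward stage IV, which has a lower base rate.

Yes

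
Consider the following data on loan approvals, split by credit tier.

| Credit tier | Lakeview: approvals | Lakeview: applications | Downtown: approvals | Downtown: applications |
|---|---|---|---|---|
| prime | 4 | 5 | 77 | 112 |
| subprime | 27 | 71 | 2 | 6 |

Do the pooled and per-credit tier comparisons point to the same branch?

Prime: Lakeview 4/5 = 80.0%, Downtown 77/112 = 68.8% → Lakeview
Subprime: Lakeview 27/71 = 38.0%, Downtown 2/6 = 33.3% → Lakeview
Overall: Lakeview 31/76 = 40.8%, Downtown 79/118 = 66.9% → Downtown
Lakeview wins each credit group but Downtown wins overall — the comparison reverses. Lakeview's applications skew toward subprime, which has a lower base rate.

No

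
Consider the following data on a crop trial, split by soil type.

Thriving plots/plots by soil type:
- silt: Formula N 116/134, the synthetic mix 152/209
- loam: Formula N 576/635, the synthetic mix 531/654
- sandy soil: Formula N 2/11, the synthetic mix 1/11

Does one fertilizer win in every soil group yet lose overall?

No

Silt: Formula N 116/134 = 86.6%, the synthetic mix 152/209 = 72.7% → Formula N
Loam: Formula N 576/635 = 90.7%, the synthetic mix 531/654 = 81.2% → Formula N
Sandy soil: Formula N 2/11 = 18.2%, the synthetic mix 1/11 = 9.1% → Formula N
Overall: Formula N 694/780 = 89.0%, the synthetic mix 684/874 = 78.3% → Formula N
Formula N wins overall and in every soil group — no reversal.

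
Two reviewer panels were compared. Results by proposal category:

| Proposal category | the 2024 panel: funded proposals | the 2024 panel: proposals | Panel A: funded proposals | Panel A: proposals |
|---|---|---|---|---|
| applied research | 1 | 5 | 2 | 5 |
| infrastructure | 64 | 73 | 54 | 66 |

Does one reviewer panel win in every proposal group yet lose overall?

No

Applied research: the 2024 panel 1/5 = 20.0%, Panel A 2/5 = 40.0% → Panel A
Infrastructure: the 2024 panel 64/73 = 87.7%, Panel A 54/66 = 81.8% → the 2024 panel
Overall: the 2024 panel 65/78 = 83.3%, Panel A 56/71 = 78.9% → the 2024 panel
Neither sweeps: the 2024 panel wins 1 of 2 groups, Panel A wins 1. The 2024 panel wins overall but not every group — no Simpson reversal.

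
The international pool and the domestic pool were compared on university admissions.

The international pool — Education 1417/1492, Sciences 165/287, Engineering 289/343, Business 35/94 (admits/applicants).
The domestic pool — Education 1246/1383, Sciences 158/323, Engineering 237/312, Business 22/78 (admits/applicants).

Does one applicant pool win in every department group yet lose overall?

Education: the international pool 1417/1492 = 95.0%, the domestic pool 1246/1383 = 90.1% → the international pool
Sciences: the international pool 165/287 = 57.5%, the domestic pool 158/323 = 48.9% → the international pool
Engineering: the international pool 289/343 = 84.3%, the domestic pool 237/312 = 76.0% → the international pool
Business: the international pool 35/94 = 37.2%, the domestic pool 22/78 = 28.2% → the international pool
Overall: the international pool 1906/2216 = 86.0%, the domestic pool 1663/2096 = 79.3% → the international pool
The international pool wins overall and in every department group — no reversal.

No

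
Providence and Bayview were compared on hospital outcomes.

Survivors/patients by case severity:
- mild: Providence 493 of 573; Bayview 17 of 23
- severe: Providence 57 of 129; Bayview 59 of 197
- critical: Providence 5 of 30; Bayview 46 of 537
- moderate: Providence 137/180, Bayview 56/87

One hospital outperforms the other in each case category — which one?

Providence

Mild: Providence 493/573 = 86.0%, Bayview 17/23 = 73.9% → Providence
Severe: Providence 57/129 = 44.2%, Bayview 59/197 = 29.9% → Providence
Critical: Providence 5/30 = 16.7%, Bayview 46/537 = 8.6% → Providence
Moderate: Providence 137/180 = 76.1%, Bayview 56/87 = 64.4% → Providence
Providence has the higher rate in all 4 groups.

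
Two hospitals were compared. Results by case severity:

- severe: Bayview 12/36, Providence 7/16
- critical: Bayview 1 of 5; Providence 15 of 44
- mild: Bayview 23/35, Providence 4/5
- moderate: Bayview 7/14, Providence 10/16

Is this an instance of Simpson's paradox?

Severe: Bayview 12/36 = 33.3%, Providence 7/16 = 43.8% → Providence
Critical: Bayview 1/5 = 20.0%, Providence 15/44 = 34.1% → Providence
Mild: Bayview 23/35 = 65.7%, Providence 4/5 = 80.0% → Providence
Moderate: Bayview 7/14 = 50.0%, Providence 10/16 = 62.5% → Providence
Overall: Bayview 43/90 = 47.8%, Providence 36/81 = 44.4% → Bayview
Providence wins each case group but Bayview wins overall — the comparison reverses. Providence's patients skew toward critical, which has a lower base rate.

Yes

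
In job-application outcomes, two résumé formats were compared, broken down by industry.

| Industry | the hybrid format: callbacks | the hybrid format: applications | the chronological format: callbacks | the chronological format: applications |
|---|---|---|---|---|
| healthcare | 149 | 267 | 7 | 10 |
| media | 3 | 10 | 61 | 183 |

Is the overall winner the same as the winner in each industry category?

No

Healthcare: the hybrid format 149/267 = 55.8%, the chronological format 7/10 = 70.0% → the chronological format
Media: the hybrid format 3/10 = 30.0%, the chronological format 61/183 = 33.3% → the chronological format
Overall: the hybrid format 152/277 = 54.9%, the chronological format 68/193 = 35.2% → the hybrid format
The chronological format wins each industry group but the hybrid format wins overall — the comparison reverses. The chronological format's applications skew toward media, which has a lower base rate.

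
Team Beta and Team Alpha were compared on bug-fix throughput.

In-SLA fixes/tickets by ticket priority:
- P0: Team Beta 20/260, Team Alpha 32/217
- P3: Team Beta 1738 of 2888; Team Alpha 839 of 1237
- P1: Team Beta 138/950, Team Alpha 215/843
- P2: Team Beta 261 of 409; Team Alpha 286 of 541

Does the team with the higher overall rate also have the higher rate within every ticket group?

P0: Team Beta 20/260 = 7.7%, Team Alpha 32/217 = 14.7% → Team Alpha
P3: Team Beta 1738/2888 = 60.2%, Team Alpha 839/1237 = 67.8% → Team Alpha
P1: Team Beta 138/950 = 14.5%, Team Alpha 215/843 = 25.5% → Team Alpha
P2: Team Beta 261/409 = 63.8%, Team Alpha 286/541 = 52.9% → Team Beta
Overall: Team Beta 2157/4507 = 47.9%, Team Alpha 1372/2838 = 48.3% → Team Alpha
Neither sweeps: Team Beta wins 1 of 4 groups, Team Alpha wins 3. Team Alpha wins overall but not every group — no Simpson reversal.

No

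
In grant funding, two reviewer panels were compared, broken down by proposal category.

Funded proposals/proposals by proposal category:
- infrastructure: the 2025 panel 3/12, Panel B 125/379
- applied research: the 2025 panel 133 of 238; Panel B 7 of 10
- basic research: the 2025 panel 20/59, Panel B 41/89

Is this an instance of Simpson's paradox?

Yes

Infrastructure: the 2025 panel 3/12 = 25.0%, Panel B 125/379 = 33.0% → Panel B
Applied research: the 2025 panel 133/238 = 55.9%, Panel B 7/10 = 70.0% → Panel B
Basic research: the 2025 panel 20/59 = 33.9%, Panel B 41/89 = 46.1% → Panel B
Overall: the 2025 panel 156/309 = 50.5%, Panel B 173/478 = 36.2% → the 2025 panel
Panel B wins each proposal group but the 2025 panel wins overall — the comparison reverses. Panel B's proposals skew toward infrastructure, which has a lower base rate.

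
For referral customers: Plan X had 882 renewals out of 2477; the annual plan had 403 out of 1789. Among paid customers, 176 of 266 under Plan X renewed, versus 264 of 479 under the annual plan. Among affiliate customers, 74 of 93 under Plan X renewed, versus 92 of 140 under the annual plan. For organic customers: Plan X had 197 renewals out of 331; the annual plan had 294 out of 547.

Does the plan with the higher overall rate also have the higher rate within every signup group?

Referral: Plan X 882/2477 = 35.6%, the annual plan 403/1789 = 22.5% → Plan X
Paid: Plan X 176/266 = 66.2%, the annual plan 264/479 = 55.1% → Plan X
Affiliate: Plan X 74/93 = 79.6%, the annual plan 92/140 = 65.7% → Plan X
Organic: Plan X 197/331 = 59.5%, the annual plan 294/547 = 53.7% → Plan X
Overall: Plan X 1329/3167 = 42.0%, the annual plan 1053/2955 = 35.6% → Plan X
Plan X wins overall and in every signup group — no reversal.

Yes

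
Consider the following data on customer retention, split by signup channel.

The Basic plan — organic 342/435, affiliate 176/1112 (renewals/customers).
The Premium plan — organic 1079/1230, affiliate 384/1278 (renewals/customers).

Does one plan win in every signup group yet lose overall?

Organic: the Basic plan 342/435 = 78.6%, the Premium plan 1079/1230 = 87.7% → the Premium plan
Affiliate: the Basic plan 176/1112 = 15.8%, the Premium plan 384/1278 = 30.0% → the Premium plan
Overall: the Basic plan 518/1547 = 33.5%, the Premium plan 1463/2508 = 58.3% → the Premium plan
The Premium plan wins overall and in every signup group — no reversal.

No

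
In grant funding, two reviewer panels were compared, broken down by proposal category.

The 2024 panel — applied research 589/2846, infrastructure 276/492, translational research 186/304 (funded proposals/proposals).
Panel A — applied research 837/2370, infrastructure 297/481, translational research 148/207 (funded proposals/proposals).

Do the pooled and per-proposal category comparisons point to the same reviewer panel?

Applied research: the 2024 panel 589/2846 = 20.7%, Panel A 837/2370 = 35.3% → Panel A
Infrastructure: the 2024 panel 276/492 = 56.1%, Panel A 297/481 = 61.7% → Panel A
Translational research: the 2024 panel 186/304 = 61.2%, Panel A 148/207 = 71.5% → Panel A
Overall: the 2024 panel 1051/3642 = 28.9%, Panel A 1282/3058 = 41.9% → Panel A
Panel A wins overall and in every proposal group — no reversal.

Yes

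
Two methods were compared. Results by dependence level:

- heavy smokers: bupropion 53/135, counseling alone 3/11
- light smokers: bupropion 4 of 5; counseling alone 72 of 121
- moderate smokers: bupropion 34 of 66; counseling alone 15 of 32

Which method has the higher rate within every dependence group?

Heavy smokers: bupropion 53/135 = 39.3%, counseling alone 3/11 = 27.3% → bupropion
Light smokers: bupropion 4/5 = 80.0%, counseling alone 72/121 = 59.5% → bupropion
Moderate smokers: bupropion 34/66 = 51.5%, counseling alone 15/32 = 46.9% → bupropion
Bupropion has the higher rate in all 3 groups.

bupropion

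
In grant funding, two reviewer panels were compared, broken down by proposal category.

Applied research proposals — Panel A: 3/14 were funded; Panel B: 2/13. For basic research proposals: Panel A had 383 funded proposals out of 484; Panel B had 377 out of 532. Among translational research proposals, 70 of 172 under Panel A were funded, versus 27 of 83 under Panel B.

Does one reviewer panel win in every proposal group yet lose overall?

No

Applied research: Panel A 3/14 = 21.4%, Panel B 2/13 = 15.4% → Panel A
Basic research: Panel A 383/484 = 79.1%, Panel B 377/532 = 70.9% → Panel A
Translational research: Panel A 70/172 = 40.7%, Panel B 27/83 = 32.5% → Panel A
Overall: Panel A 456/670 = 68.1%, Panel B 406/628 = 64.6% → Panel A
Panel A wins overall and in every proposal group — no reversal.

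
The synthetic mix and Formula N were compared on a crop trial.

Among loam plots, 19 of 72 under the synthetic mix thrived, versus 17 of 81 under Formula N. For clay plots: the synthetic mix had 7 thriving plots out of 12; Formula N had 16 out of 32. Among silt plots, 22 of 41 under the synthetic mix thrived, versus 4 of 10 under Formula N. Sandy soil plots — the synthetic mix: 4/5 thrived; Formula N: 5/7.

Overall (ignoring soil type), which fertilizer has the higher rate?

Loam: the synthetic mix 19/72 = 26.4%, Formula N 17/81 = 21.0% → the synthetic mix
Clay: the synthetic mix 7/12 = 58.3%, Formula N 16/32 = 50.0% → the synthetic mix
Silt: the synthetic mix 22/41 = 53.7%, Formula N 4/10 = 40.0% → the synthetic mix
Sandy soil: the synthetic mix 4/5 = 80.0%, Formula N 5/7 = 71.4% → the synthetic mix
Overall: the synthetic mix 52/130 = 40.0%, Formula N 42/130 = 32.3% → the synthetic mix

the synthetic mix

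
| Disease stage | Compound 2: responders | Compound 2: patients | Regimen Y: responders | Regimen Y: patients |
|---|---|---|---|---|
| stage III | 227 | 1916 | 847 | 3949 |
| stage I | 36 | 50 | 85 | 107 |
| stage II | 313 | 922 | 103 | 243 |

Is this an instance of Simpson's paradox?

Stage III: Compound 2 227/1916 = 11.8%, Regimen Y 847/3949 = 21.4% → Regimen Y
Stage I: Compound 2 36/50 = 72.0%, Regimen Y 85/107 = 79.4% → Regimen Y
Stage II: Compound 2 313/922 = 33.9%, Regimen Y 103/243 = 42.4% → Regimen Y
Overall: Compound 2 576/2888 = 19.9%, Regimen Y 1035/4299 = 24.1% → Regimen Y
Regimen Y wins overall and in every disease group — no reversal.

No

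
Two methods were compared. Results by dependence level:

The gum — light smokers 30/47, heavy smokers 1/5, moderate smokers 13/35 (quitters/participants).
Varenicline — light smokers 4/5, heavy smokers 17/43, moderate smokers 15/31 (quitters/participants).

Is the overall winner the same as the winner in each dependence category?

No

Light smokers: the gum 30/47 = 63.8%, varenicline 4/5 = 80.0% → varenicline
Heavy smokers: the gum 1/5 = 20.0%, varenicline 17/43 = 39.5% → varenicline
Moderate smokers: the gum 13/35 = 37.1%, varenicline 15/31 = 48.4% → varenicline
Overall: the gum 44/87 = 50.6%, varenicline 36/79 = 45.6% → the gum
Varenicline wins each dependence group but the gum wins overall — the comparison reverses. Varenicline's participants skew toward heavy smokers, which has a lower base rate.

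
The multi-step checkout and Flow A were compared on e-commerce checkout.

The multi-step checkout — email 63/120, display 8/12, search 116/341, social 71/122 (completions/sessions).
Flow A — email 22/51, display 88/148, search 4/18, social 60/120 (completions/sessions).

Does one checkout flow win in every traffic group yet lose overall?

Yes

Email: the multi-step checkout 63/120 = 52.5%, Flow A 22/51 = 43.1% → the multi-step checkout
Display: the multi-step checkout 8/12 = 66.7%, Flow A 88/148 = 59.5% → the multi-step checkout
Search: the multi-step checkout 116/341 = 34.0%, Flow A 4/18 = 22.2% → the multi-step checkout
Social: the multi-step checkout 71/122 = 58.2%, Flow A 60/120 = 50.0% → the multi-step checkout
Overall: the multi-step checkout 258/595 = 43.4%, Flow A 174/337 = 51.6% → Flow A
The multi-step checkout wins each traffic group but Flow A wins overall — the comparison reverses. The multi-step checkout's sessions skew toward search, which has a lower base rate.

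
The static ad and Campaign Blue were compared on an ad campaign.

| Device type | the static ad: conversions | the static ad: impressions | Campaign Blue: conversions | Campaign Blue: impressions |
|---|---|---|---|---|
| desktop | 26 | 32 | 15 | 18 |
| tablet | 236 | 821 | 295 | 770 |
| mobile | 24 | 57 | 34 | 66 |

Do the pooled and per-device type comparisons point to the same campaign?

Desktop: the static ad 26/32 = 81.2%, Campaign Blue 15/18 = 83.3% → Campaign Blue
Tablet: the static ad 236/821 = 28.7%, Campaign Blue 295/770 = 38.3% → Campaign Blue
Mobile: the static ad 24/57 = 42.1%, Campaign Blue 34/66 = 51.5% → Campaign Blue
Overall: the static ad 286/910 = 31.4%, Campaign Blue 344/854 = 40.3% → Campaign Blue
Campaign Blue wins overall and in every device group — no reversal.

Yes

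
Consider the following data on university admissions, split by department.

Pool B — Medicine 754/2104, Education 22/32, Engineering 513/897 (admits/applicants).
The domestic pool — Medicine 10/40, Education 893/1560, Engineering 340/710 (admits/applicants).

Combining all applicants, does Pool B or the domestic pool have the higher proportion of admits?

Medicine: Pool B 754/2104 = 35.8%, the domestic pool 10/40 = 25.0% → Pool B
Education: Pool B 22/32 = 68.8%, the domestic pool 893/1560 = 57.2% → Pool B
Engineering: Pool B 513/897 = 57.2%, the domestic pool 340/710 = 47.9% → Pool B
Overall: Pool B 1289/3033 = 42.5%, the domestic pool 1243/2310 = 53.8% → the domestic pool
(Pool B wins every department group but the domestic pool wins overall — Pool B's applicants skew toward the low-rate Medicine group.)

the domestic pool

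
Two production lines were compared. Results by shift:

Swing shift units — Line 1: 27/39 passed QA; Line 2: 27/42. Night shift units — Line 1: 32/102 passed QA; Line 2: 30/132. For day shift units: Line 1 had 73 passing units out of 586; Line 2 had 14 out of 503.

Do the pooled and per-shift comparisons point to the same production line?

Yes

Swing shift: Line 1 27/39 = 69.2%, Line 2 27/42 = 64.3% → Line 1
Night shift: Line 1 32/102 = 31.4%, Line 2 30/132 = 22.7% → Line 1
Day shift: Line 1 73/586 = 12.5%, Line 2 14/503 = 2.8% → Line 1
Overall: Line 1 132/727 = 18.2%, Line 2 71/677 = 10.5% → Line 1
Line 1 wins overall and in every shift group — no reversal.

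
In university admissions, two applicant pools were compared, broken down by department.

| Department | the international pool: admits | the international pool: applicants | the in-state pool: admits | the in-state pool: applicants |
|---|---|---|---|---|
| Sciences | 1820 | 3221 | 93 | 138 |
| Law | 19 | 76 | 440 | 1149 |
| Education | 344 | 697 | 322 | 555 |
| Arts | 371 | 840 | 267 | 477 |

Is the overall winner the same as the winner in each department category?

Sciences: the international pool 1820/3221 = 56.5%, the in-state pool 93/138 = 67.4% → the in-state pool
Law: the international pool 19/76 = 25.0%, the in-state pool 440/1149 = 38.3% → the in-state pool
Education: the international pool 344/697 = 49.4%, the in-state pool 322/555 = 58.0% → the in-state pool
Arts: the international pool 371/840 = 44.2%, the in-state pool 267/477 = 56.0% → the in-state pool
Overall: the international pool 2554/4834 = 52.8%, the in-state pool 1122/2319 = 48.4% → the international pool
The in-state pool wins each department group but the international pool wins overall — the comparison reverses. The in-state pool's applicants skew toward Law, which has a lower base rate.

No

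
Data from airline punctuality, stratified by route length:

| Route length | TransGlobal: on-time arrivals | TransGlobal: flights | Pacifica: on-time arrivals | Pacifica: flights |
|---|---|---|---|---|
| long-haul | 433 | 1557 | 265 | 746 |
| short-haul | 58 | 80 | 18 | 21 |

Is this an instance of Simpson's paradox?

Long-haul: TransGlobal 433/1557 = 27.8%, Pacifica 265/746 = 35.5% → Pacifica
Short-haul: TransGlobal 58/80 = 72.5%, Pacifica 18/21 = 85.7% → Pacifica
Overall: TransGlobal 491/1637 = 30.0%, Pacifica 283/767 = 36.9% → Pacifica
Pacifica wins overall and in every route group — no reversal.

No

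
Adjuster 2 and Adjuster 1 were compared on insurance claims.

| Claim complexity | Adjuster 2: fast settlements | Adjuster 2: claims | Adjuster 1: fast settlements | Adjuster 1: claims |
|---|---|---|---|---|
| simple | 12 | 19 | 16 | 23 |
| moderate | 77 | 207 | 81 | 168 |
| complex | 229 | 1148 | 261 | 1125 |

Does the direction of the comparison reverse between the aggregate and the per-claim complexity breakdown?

No

Simple: Adjuster 2 12/19 = 63.2%, Adjuster 1 16/23 = 69.6% → Adjuster 1
Moderate: Adjuster 2 77/207 = 37.2%, Adjuster 1 81/168 = 48.2% → Adjuster 1
Complex: Adjuster 2 229/1148 = 19.9%, Adjuster 1 261/1125 = 23.2% → Adjuster 1
Overall: Adjuster 2 318/1374 = 23.1%, Adjuster 1 358/1316 = 27.2% → Adjuster 1
Adjuster 1 wins overall and in every claim group — no reversal.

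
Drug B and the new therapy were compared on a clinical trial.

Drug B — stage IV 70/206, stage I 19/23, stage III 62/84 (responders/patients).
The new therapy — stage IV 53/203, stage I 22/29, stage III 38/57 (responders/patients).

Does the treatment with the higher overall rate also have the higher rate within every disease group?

Stage IV: Drug B 70/206 = 34.0%, the new therapy 53/203 = 26.1% → Drug B
Stage I: Drug B 19/23 = 82.6%, the new therapy 22/29 = 75.9% → Drug B
Stage III: Drug B 62/84 = 73.8%, the new therapy 38/57 = 66.7% → Drug B
Overall: Drug B 151/313 = 48.2%, the new therapy 113/289 = 39.1% → Drug B
Drug B wins overall and in every disease group — no reversal.

Yes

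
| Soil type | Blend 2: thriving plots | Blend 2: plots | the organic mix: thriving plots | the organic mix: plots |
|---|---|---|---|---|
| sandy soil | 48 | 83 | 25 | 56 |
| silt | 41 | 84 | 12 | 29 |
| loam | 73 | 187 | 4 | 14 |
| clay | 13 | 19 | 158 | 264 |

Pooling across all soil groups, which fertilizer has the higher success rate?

Sandy soil: Blend 2 48/83 = 57.8%, the organic mix 25/56 = 44.6% → Blend 2
Silt: Blend 2 41/84 = 48.8%, the organic mix 12/29 = 41.4% → Blend 2
Loam: Blend 2 73/187 = 39.0%, the organic mix 4/14 = 28.6% → Blend 2
Clay: Blend 2 13/19 = 68.4%, the organic mix 158/264 = 59.8% → Blend 2
Overall: Blend 2 175/373 = 46.9%, the organic mix 199/363 = 54.8% → the organic mix
(Blend 2 wins every soil group but the organic mix wins overall — Blend 2's plots skew toward the low-rate loam group.)

the organic mix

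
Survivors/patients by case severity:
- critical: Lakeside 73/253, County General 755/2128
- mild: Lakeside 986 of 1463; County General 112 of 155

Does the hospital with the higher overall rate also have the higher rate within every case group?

No

Critical: Lakeside 73/253 = 28.9%, County General 755/2128 = 35.5% → County General
Mild: Lakeside 986/1463 = 67.4%, County General 112/155 = 72.3% → County General
Overall: Lakeside 1059/1716 = 61.7%, County General 867/2283 = 38.0% → Lakeside
County General wins each case group but Lakeside wins overall — the comparison reverses. County General's patients skew toward critical, which has a lower base rate.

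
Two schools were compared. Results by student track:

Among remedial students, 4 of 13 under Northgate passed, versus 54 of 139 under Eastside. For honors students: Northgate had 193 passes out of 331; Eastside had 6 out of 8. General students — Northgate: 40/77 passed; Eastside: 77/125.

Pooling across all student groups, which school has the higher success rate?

Northgate

Remedial: Northgate 4/13 = 30.8%, Eastside 54/139 = 38.8% → Eastside
Honors: Northgate 193/331 = 58.3%, Eastside 6/8 = 75.0% → Eastside
General: Northgate 40/77 = 51.9%, Eastside 77/125 = 61.6% → Eastside
Overall: Northgate 237/421 = 56.3%, Eastside 137/272 = 50.4% → Northgate
(Eastside wins every student group but Northgate wins overall — Eastside's students skew toward the low-rate remedial group.)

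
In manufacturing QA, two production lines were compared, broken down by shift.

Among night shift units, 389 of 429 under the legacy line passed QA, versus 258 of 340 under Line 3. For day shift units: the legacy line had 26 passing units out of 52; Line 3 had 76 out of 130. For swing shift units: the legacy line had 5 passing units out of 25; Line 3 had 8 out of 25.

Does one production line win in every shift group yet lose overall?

No

Night shift: the legacy line 389/429 = 90.7%, Line 3 258/340 = 75.9% → the legacy line
Day shift: the legacy line 26/52 = 50.0%, Line 3 76/130 = 58.5% → Line 3
Swing shift: the legacy line 5/25 = 20.0%, Line 3 8/25 = 32.0% → Line 3
Overall: the legacy line 420/506 = 83.0%, Line 3 342/495 = 69.1% → the legacy line
Neither sweeps: the legacy line wins 1 of 3 groups, Line 3 wins 2. The legacy line wins overall but not every group — no Simpson reversal.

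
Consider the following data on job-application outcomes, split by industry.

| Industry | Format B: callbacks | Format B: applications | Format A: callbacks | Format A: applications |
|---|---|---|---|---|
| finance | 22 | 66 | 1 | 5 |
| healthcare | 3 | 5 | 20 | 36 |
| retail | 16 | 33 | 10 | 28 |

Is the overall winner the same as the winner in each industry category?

Finance: Format B 22/66 = 33.3%, Format A 1/5 = 20.0% → Format B
Healthcare: Format B 3/5 = 60.0%, Format A 20/36 = 55.6% → Format B
Retail: Format B 16/33 = 48.5%, Format A 10/28 = 35.7% → Format B
Overall: Format B 41/104 = 39.4%, Format A 31/69 = 44.9% → Format A
Format B wins each industry group but Format A wins overall — the comparison reverses. Format B's applications skew toward finance, which has a lower base rate.

No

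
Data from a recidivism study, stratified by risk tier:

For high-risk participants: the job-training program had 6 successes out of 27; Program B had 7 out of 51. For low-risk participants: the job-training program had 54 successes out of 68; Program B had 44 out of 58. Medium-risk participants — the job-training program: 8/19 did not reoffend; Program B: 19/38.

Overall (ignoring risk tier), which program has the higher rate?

High-risk: the job-training program 6/27 = 22.2%, Program B 7/51 = 13.7% → the job-training program
Low-risk: the job-training program 54/68 = 79.4%, Program B 44/58 = 75.9% → the job-training program
Medium-risk: the job-training program 8/19 = 42.1%, Program B 19/38 = 50.0% → Program B
Overall: the job-training program 68/114 = 59.6%, Program B 70/147 = 47.6% → the job-training program
(Neither sweeps every risk group, but the job-training program has the higher pooled rate.)

the job-training program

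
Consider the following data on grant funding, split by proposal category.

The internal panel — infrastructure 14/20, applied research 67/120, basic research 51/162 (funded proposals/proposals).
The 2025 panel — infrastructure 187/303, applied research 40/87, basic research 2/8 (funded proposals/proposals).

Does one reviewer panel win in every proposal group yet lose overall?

Infrastructure: the internal panel 14/20 = 70.0%, the 2025 panel 187/303 = 61.7% → the internal panel
Applied research: the internal panel 67/120 = 55.8%, the 2025 panel 40/87 = 46.0% → the internal panel
Basic research: the internal panel 51/162 = 31.5%, the 2025 panel 2/8 = 25.0% → the internal panel
Overall: the internal panel 132/302 = 43.7%, the 2025 panel 229/398 = 57.5% → the 2025 panel
The internal panel wins each proposal group but the 2025 panel wins overall — the comparison reverses. The internal panel's proposals skew toward basic research, which has a lower base rate.

Yes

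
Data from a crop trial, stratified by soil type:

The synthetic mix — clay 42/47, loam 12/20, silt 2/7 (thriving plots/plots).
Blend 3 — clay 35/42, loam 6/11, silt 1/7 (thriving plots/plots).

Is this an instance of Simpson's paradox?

Clay: the synthetic mix 42/47 = 89.4%, Blend 3 35/42 = 83.3% → the synthetic mix
Loam: the synthetic mix 12/20 = 60.0%, Blend 3 6/11 = 54.5% → the synthetic mix
Silt: the synthetic mix 2/7 = 28.6%, Blend 3 1/7 = 14.3% → the synthetic mix
Overall: the synthetic mix 56/74 = 75.7%, Blend 3 42/60 = 70.0% → the synthetic mix
The synthetic mix wins overall and in every soil group — no reversal.

No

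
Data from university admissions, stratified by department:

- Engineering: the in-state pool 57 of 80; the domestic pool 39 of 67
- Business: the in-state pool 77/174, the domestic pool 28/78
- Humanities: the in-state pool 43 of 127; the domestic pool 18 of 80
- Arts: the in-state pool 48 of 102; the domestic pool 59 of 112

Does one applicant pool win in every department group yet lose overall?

Engineering: the in-state pool 57/80 = 71.2%, the domestic pool 39/67 = 58.2% → the in-state pool
Business: the in-state pool 77/174 = 44.3%, the domestic pool 28/78 = 35.9% → the in-state pool
Humanities: the in-state pool 43/127 = 33.9%, the domestic pool 18/80 = 22.5% → the in-state pool
Arts: the in-state pool 48/102 = 47.1%, the domestic pool 59/112 = 52.7% → the domestic pool
Overall: the in-state pool 225/483 = 46.6%, the domestic pool 144/337 = 42.7% → the in-state pool
Neither sweeps: the in-state pool wins 3 of 4 groups, the domestic pool wins 1. The in-state pool wins overall but not every group — no Simpson reversal.

No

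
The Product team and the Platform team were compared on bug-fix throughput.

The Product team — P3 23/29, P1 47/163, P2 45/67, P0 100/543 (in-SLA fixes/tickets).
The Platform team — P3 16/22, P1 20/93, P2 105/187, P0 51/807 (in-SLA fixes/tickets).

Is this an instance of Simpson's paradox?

P3: the Product team 23/29 = 79.3%, the Platform team 16/22 = 72.7% → the Product team
P1: the Product team 47/163 = 28.8%, the Platform team 20/93 = 21.5% → the Product team
P2: the Product team 45/67 = 67.2%, the Platform team 105/187 = 56.1% → the Product team
P0: the Product team 100/543 = 18.4%, the Platform team 51/807 = 6.3% → the Product team
Overall: the Product team 215/802 = 26.8%, the Platform team 192/1109 = 17.3% → the Product team
The Product team wins overall and in every ticket group — no reversal.

No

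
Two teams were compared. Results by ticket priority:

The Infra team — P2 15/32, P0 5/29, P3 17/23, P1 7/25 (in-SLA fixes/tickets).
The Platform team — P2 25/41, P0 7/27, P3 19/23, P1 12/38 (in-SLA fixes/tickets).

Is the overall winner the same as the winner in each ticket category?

P2: the Infra team 15/32 = 46.9%, the Platform team 25/41 = 61.0% → the Platform team
P0: the Infra team 5/29 = 17.2%, the Platform team 7/27 = 25.9% → the Platform team
P3: the Infra team 17/23 = 73.9%, the Platform team 19/23 = 82.6% → the Platform team
P1: the Infra team 7/25 = 28.0%, the Platform team 12/38 = 31.6% → the Platform team
Overall: the Infra team 44/109 = 40.4%, the Platform team 63/129 = 48.8% → the Platform team
The Platform team wins overall and in every ticket group — no reversal.

Yes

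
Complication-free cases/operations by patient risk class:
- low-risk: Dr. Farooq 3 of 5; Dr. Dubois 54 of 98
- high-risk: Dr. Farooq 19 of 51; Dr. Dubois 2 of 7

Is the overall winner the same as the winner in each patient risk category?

No

Low-risk: Dr. Farooq 3/5 = 60.0%, Dr. Dubois 54/98 = 55.1% → Dr. Farooq
High-risk: Dr. Farooq 19/51 = 37.3%, Dr. Dubois 2/7 = 28.6% → Dr. Farooq
Overall: Dr. Farooq 22/56 = 39.3%, Dr. Dubois 56/105 = 53.3% → Dr. Dubois
Dr. Farooq wins each patient risk group but Dr. Dubois wins overall — the comparison reverses. Dr. Farooq's operations skew toward high-risk, which has a lower base rate.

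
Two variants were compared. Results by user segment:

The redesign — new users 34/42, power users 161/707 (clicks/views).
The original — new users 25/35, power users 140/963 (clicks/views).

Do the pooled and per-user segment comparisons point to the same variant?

Yes

New users: the redesign 34/42 = 81.0%, the original 25/35 = 71.4% → the redesign
Power users: the redesign 161/707 = 22.8%, the original 140/963 = 14.5% → the redesign
Overall: the redesign 195/749 = 26.0%, the original 165/998 = 16.5% → the redesign
The redesign wins overall and in every user group — no reversal.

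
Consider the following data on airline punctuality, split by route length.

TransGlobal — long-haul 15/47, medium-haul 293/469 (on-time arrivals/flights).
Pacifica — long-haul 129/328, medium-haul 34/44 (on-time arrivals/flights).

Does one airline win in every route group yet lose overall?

Long-haul: TransGlobal 15/47 = 31.9%, Pacifica 129/328 = 39.3% → Pacifica
Medium-haul: TransGlobal 293/469 = 62.5%, Pacifica 34/44 = 77.3% → Pacifica
Overall: TransGlobal 308/516 = 59.7%, Pacifica 163/372 = 43.8% → TransGlobal
Pacifica wins each route group but TransGlobal wins overall — the comparison reverses. Pacifica's flights skew toward long-haul, which has a lower base rate.

Yes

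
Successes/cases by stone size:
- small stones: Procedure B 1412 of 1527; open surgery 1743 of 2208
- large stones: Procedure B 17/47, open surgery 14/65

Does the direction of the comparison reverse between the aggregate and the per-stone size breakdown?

No

Small stones: Procedure B 1412/1527 = 92.5%, open surgery 1743/2208 = 78.9% → Procedure B
Large stones: Procedure B 17/47 = 36.2%, open surgery 14/65 = 21.5% → Procedure B
Overall: Procedure B 1429/1574 = 90.8%, open surgery 1757/2273 = 77.3% → Procedure B
Procedure B wins overall and in every stone group — no reversal.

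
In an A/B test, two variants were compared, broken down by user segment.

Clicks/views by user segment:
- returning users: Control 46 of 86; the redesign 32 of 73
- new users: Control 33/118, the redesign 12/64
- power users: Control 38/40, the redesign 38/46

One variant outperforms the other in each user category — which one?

Returning users: Control 46/86 = 53.5%, the redesign 32/73 = 43.8% → Control
New users: Control 33/118 = 28.0%, the redesign 12/64 = 18.8% → Control
Power users: Control 38/40 = 95.0%, the redesign 38/46 = 82.6% → Control
Control has the higher rate in all 3 groups.

Control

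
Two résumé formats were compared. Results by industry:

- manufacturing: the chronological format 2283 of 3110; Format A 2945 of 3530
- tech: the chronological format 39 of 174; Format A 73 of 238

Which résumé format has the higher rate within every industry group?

Manufacturing: the chronological format 2283/3110 = 73.4%, Format A 2945/3530 = 83.4% → Format A
Tech: the chronological format 39/174 = 22.4%, Format A 73/238 = 30.7% → Format A
Format A has the higher rate in both groups.

Format A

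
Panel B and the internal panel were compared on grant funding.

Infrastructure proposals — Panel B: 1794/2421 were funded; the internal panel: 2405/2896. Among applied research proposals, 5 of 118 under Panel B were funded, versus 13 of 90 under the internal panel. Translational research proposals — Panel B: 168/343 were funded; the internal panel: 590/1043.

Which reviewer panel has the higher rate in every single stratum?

Infrastructure: Panel B 1794/2421 = 74.1%, the internal panel 2405/2896 = 83.0% → the internal panel
Applied research: Panel B 5/118 = 4.2%, the internal panel 13/90 = 14.4% → the internal panel
Translational research: Panel B 168/343 = 49.0%, the internal panel 590/1043 = 56.6% → the internal panel
The internal panel has the higher rate in all 3 groups.

the internal panel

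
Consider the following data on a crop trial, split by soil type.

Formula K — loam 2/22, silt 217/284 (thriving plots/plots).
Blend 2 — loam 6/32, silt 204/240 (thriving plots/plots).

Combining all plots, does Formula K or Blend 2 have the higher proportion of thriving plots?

Blend 2

Loam: Formula K 2/22 = 9.1%, Blend 2 6/32 = 18.8% → Blend 2
Silt: Formula K 217/284 = 76.4%, Blend 2 204/240 = 85.0% → Blend 2
Overall: Formula K 219/306 = 71.6%, Blend 2 210/272 = 77.2% → Blend 2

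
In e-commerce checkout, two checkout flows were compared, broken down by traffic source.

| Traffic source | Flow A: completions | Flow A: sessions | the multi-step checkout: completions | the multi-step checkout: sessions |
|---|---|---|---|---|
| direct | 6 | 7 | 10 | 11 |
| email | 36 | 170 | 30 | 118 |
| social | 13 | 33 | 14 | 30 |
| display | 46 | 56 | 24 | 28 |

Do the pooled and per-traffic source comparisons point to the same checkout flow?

Yes

Direct: Flow A 6/7 = 85.7%, the multi-step checkout 10/11 = 90.9% → the multi-step checkout
Email: Flow A 36/170 = 21.2%, the multi-step checkout 30/118 = 25.4% → the multi-step checkout
Social: Flow A 13/33 = 39.4%, the multi-step checkout 14/30 = 46.7% → the multi-step checkout
Display: Flow A 46/56 = 82.1%, the multi-step checkout 24/28 = 85.7% → the multi-step checkout
Overall: Flow A 101/266 = 38.0%, the multi-step checkout 78/187 = 41.7% → the multi-step checkout
The multi-step checkout wins overall and in every traffic group — no reversal.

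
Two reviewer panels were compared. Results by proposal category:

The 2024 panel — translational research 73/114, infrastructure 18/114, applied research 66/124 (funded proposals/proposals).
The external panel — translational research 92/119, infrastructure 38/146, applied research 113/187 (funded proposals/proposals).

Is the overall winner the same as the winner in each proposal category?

Yes

Translational research: the 2024 panel 73/114 = 64.0%, the external panel 92/119 = 77.3% → the external panel
Infrastructure: the 2024 panel 18/114 = 15.8%, the external panel 38/146 = 26.0% → the external panel
Applied research: the 2024 panel 66/124 = 53.2%, the external panel 113/187 = 60.4% → the external panel
Overall: the 2024 panel 157/352 = 44.6%, the external panel 243/452 = 53.8% → the external panel
The external panel wins overall and in every proposal group — no reversal.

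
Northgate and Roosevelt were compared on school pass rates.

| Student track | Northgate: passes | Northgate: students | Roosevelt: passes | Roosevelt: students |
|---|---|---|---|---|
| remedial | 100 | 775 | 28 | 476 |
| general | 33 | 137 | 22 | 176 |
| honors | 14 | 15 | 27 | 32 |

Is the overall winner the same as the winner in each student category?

Yes

Remedial: Northgate 100/775 = 12.9%, Roosevelt 28/476 = 5.9% → Northgate
General: Northgate 33/137 = 24.1%, Roosevelt 22/176 = 12.5% → Northgate
Honors: Northgate 14/15 = 93.3%, Roosevelt 27/32 = 84.4% → Northgate
Overall: Northgate 147/927 = 15.9%, Roosevelt 77/684 = 11.3% → Northgate
Northgate wins overall and in every student group — no reversal.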